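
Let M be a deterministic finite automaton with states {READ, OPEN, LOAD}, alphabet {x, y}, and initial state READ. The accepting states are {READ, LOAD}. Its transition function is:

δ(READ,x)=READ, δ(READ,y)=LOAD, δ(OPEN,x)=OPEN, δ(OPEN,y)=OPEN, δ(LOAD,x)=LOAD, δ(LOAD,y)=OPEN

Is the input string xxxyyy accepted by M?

READ → READ → READ → READ → LOAD → OPEN → OPEN
End state OPEN is not accepting.

No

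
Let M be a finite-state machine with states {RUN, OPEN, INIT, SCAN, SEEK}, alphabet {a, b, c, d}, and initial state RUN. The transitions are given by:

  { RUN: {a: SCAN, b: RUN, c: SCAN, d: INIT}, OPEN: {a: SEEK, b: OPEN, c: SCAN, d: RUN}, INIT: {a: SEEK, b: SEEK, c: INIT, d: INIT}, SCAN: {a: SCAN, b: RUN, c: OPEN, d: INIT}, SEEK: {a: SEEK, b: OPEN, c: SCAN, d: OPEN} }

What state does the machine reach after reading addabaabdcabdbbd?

RUN

Trace: RUN -a-> SCAN -d-> INIT -d-> INIT -a-> SEEK -b-> OPEN -a-> SEEK -a-> SEEK -b-> OPEN -d-> RUN -c-> SCAN -a-> SCAN -b-> RUN -d-> INIT -b-> SEEK -b-> OPEN -d-> RUN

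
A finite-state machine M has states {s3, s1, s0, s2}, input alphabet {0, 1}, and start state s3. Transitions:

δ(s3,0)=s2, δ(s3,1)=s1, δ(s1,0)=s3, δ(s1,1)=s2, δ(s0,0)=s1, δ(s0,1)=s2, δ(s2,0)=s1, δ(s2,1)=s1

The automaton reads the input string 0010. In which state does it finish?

s1

s3 → s2 → s1 → s2 → s1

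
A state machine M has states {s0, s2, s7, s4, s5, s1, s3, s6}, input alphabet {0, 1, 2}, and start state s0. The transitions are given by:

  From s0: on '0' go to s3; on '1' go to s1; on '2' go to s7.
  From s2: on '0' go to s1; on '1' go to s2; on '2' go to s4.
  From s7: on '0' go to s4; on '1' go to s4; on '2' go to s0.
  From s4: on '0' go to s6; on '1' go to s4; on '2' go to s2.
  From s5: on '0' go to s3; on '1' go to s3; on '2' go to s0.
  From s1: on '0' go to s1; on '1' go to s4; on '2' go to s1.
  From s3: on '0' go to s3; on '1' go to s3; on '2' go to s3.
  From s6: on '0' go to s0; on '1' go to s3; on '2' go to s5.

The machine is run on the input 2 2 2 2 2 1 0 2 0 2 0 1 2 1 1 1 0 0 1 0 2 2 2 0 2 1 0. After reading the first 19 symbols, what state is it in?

s0 → s7 → s0 → s7 → s0 → s7 → s4 → s6 → s5 → s3 → s3 → s3 → s3 → s3 → s3 → s3 → s3 → s3 → s3 → s3
After 19 symbols: s3.

s3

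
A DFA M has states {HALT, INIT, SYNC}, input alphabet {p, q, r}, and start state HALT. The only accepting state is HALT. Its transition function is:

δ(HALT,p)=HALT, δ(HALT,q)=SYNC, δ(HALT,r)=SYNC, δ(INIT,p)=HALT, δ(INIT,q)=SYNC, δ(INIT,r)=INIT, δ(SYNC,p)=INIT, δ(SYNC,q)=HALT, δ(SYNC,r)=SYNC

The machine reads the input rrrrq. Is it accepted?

HALT → SYNC → SYNC → SYNC → SYNC → HALT
End state HALT is accepting.

Yes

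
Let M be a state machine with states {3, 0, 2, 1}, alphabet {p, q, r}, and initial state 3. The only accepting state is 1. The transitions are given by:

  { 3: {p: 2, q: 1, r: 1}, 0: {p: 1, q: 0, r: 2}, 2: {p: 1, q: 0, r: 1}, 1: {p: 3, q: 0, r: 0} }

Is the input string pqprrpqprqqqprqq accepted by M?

No

3 → 2 → 0 → 1 → 0 → 2 → 1 → 0 → 1 → 0 → 0 → 0 → 0 → 1 → 0 → 0 → 0
End state 0 is not accepting.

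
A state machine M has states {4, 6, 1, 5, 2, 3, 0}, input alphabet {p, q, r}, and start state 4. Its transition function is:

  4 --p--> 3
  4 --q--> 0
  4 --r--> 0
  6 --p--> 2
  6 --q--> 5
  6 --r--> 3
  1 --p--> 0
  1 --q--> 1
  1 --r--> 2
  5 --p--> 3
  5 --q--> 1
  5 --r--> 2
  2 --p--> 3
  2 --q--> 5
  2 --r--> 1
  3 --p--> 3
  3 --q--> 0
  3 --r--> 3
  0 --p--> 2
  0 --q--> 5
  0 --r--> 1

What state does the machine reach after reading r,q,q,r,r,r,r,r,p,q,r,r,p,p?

3

start at 4
read 'r': 4 → 0
read 'q': 0 → 5
read 'q': 5 → 1
read 'r': 1 → 2
read 'r': 2 → 1
read 'r': 1 → 2
read 'r': 2 → 1
read 'r': 1 → 2
read 'p': 2 → 3
read 'q': 3 → 0
read 'r': 0 → 1
read 'r': 1 → 2
read 'p': 2 → 3
read 'p': 3 → 3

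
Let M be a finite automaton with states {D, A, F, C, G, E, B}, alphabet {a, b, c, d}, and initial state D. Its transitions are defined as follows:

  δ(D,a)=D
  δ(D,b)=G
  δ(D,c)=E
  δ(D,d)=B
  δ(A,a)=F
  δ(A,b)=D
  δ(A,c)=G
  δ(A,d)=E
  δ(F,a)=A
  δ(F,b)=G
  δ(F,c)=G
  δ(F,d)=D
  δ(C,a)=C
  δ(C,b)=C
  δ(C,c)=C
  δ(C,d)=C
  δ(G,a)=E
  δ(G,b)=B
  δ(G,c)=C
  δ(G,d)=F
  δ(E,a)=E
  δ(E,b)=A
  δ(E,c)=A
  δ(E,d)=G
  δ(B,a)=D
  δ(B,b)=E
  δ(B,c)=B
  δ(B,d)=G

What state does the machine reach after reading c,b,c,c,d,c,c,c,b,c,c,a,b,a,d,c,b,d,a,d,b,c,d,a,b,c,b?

Trace: D -c-> E -b-> A -c-> G -c-> C -d-> C -c-> C -c-> C -c-> C -b-> C -c-> C -c-> C -a-> C -b-> C -a-> C -d-> C -c-> C -b-> C -d-> C -a-> C -d-> C -b-> C -c-> C -d-> C -a-> C -b-> C -c-> C -b-> C

C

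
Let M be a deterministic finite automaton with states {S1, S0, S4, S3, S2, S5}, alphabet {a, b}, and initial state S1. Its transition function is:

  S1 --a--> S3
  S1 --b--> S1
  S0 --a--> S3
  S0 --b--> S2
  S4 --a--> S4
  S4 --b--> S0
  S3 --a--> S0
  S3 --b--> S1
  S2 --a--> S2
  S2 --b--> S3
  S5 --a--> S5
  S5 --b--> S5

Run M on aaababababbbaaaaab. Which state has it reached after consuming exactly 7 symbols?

S3

Trace: S1 -a-> S3 -a-> S0 -a-> S3 -b-> S1 -a-> S3 -b-> S1 -a-> S3
After 7 symbols: S3.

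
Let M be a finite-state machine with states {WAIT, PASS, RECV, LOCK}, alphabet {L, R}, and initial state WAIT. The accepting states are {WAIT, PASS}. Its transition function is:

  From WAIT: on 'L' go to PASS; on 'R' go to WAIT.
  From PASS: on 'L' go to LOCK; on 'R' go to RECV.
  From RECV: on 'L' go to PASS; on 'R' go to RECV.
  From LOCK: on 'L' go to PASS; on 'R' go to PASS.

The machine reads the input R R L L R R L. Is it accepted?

Trace: WAIT -R-> WAIT -R-> WAIT -L-> PASS -L-> LOCK -R-> PASS -R-> RECV -L-> PASS
End state PASS is accepting.

Yes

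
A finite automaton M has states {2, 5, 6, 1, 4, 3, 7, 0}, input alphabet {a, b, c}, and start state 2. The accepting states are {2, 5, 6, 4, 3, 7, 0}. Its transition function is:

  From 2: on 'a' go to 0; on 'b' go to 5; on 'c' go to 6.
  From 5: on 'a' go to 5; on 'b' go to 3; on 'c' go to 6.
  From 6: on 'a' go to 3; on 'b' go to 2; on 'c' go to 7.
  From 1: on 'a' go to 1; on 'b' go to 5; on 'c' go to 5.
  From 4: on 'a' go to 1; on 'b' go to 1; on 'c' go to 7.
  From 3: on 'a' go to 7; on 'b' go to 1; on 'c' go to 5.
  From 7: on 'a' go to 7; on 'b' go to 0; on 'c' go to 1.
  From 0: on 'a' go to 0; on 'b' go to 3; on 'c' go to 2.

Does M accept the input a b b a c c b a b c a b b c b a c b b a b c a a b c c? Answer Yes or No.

Yes

Trace: 2 -a-> 0 -b-> 3 -b-> 1 -a-> 1 -c-> 5 -c-> 6 -b-> 2 -a-> 0 -b-> 3 -c-> 5 -a-> 5 -b-> 3 -b-> 1 -c-> 5 -b-> 3 -a-> 7 -c-> 1 -b-> 5 -b-> 3 -a-> 7 -b-> 0 -c-> 2 -a-> 0 -a-> 0 -b-> 3 -c-> 5 -c-> 6
End state 6 is accepting.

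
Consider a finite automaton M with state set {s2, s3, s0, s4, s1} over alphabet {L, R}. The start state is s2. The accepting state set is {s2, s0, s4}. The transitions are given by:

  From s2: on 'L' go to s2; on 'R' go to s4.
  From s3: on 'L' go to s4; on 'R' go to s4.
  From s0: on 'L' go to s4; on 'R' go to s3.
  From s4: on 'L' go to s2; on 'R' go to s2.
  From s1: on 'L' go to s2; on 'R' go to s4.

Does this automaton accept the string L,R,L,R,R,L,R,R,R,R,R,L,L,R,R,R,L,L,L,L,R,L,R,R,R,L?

Yes

Trace: s2 -L-> s2 -R-> s4 -L-> s2 -R-> s4 -R-> s2 -L-> s2 -R-> s4 -R-> s2 -R-> s4 -R-> s2 -R-> s4 -L-> s2 -L-> s2 -R-> s4 -R-> s2 -R-> s4 -L-> s2 -L-> s2 -L-> s2 -L-> s2 -R-> s4 -L-> s2 -R-> s4 -R-> s2 -R-> s4 -L-> s2
End state s2 is accepting.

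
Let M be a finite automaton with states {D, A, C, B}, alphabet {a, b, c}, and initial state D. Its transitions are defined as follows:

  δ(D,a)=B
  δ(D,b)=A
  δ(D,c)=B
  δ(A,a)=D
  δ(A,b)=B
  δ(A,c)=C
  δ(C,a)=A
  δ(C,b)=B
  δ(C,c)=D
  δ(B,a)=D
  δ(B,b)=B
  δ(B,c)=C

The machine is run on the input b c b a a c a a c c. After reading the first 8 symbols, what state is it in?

D

Trace: D -b-> A -c-> C -b-> B -a-> D -a-> B -c-> C -a-> A -a-> D
After 8 symbols: D.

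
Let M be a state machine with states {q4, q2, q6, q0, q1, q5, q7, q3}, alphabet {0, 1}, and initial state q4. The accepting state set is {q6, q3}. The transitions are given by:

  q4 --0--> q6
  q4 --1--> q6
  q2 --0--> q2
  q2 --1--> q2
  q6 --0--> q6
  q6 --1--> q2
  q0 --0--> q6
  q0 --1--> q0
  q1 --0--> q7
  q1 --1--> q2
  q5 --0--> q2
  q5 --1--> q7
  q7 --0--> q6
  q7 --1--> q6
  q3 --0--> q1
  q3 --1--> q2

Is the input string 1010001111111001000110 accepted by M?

No

q4 → q6 → q6 → q2 → q2 → q2 → q2 → q2 → q2 → q2 → q2 → q2 → q2 → q2 → q2 → q2 → q2 → q2 → q2 → q2 → q2 → q2 → q2
End state q2 is not accepting.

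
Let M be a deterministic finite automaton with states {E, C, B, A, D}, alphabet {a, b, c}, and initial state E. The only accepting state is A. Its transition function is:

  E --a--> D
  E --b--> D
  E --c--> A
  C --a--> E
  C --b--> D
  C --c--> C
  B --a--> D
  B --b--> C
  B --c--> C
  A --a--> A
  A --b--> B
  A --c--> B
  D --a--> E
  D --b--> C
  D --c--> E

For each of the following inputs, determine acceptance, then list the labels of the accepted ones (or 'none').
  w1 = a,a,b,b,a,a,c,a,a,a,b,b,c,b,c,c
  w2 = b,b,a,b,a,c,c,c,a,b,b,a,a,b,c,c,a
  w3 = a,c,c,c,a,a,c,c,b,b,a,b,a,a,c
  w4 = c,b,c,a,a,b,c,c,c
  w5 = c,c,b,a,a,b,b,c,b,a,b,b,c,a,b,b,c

w1: Trace: E -a-> D -a-> E -b-> D -b-> C -a-> E -a-> D -c-> E -a-> D -a-> E -a-> D -b-> C -b-> D -c-> E -b-> D -c-> E -c-> A  → end A, accepted
w2: Trace: E -b-> D -b-> C -a-> E -b-> D -a-> E -c-> A -c-> B -c-> C -a-> E -b-> D -b-> C -a-> E -a-> D -b-> C -c-> C -c-> C -a-> E  → end E, rejected
w3: Trace: E -a-> D -c-> E -c-> A -c-> B -a-> D -a-> E -c-> A -c-> B -b-> C -b-> D -a-> E -b-> D -a-> E -a-> D -c-> E  → end E, rejected
w4: Trace: E -c-> A -b-> B -c-> C -a-> E -a-> D -b-> C -c-> C -c-> C -c-> C  → end C, rejected
w5: Trace: E -c-> A -c-> B -b-> C -a-> E -a-> D -b-> C -b-> D -c-> E -b-> D -a-> E -b-> D -b-> C -c-> C -a-> E -b-> D -b-> C -c-> C  → end C, rejected

w1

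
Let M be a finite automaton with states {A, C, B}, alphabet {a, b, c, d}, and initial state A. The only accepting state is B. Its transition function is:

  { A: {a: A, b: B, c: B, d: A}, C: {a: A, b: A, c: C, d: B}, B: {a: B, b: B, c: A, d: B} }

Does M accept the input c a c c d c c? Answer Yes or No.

A → B → B → A → B → B → A → B
End state B is accepting.

Yes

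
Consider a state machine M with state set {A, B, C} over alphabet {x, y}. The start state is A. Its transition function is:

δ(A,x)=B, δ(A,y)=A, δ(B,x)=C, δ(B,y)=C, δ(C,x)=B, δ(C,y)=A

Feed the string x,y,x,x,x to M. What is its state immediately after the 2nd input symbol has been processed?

start at A
read 'x': A → B
read 'y': B → C
After 2 symbols: C.

C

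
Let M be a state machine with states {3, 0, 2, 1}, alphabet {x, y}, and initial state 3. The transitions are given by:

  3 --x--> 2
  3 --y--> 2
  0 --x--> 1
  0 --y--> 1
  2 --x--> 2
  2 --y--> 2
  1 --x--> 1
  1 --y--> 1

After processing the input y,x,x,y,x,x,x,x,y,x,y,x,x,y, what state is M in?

Trace: 3 -y-> 2 -x-> 2 -x-> 2 -y-> 2 -x-> 2 -x-> 2 -x-> 2 -x-> 2 -y-> 2 -x-> 2 -y-> 2 -x-> 2 -x-> 2 -y-> 2

2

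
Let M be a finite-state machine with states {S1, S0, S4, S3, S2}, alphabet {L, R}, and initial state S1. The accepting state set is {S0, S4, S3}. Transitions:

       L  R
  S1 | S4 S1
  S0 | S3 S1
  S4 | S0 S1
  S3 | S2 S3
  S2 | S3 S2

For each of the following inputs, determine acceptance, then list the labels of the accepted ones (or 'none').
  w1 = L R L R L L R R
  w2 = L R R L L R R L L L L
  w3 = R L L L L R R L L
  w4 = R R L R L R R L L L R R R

w4

w1: S1 → S4 → S1 → S4 → S1 → S4 → S0 → S1 → S1  → end S1, rejected
w2: S1 → S4 → S1 → S1 → S4 → S0 → S1 → S1 → S4 → S0 → S3 → S2  → end S2, rejected
w3: S1 → S1 → S4 → S0 → S3 → S2 → S2 → S2 → S3 → S2  → end S2, rejected
w4: S1 → S1 → S1 → S4 → S1 → S4 → S1 → S1 → S4 → S0 → S3 → S3 → S3 → S3  → end S3, accepted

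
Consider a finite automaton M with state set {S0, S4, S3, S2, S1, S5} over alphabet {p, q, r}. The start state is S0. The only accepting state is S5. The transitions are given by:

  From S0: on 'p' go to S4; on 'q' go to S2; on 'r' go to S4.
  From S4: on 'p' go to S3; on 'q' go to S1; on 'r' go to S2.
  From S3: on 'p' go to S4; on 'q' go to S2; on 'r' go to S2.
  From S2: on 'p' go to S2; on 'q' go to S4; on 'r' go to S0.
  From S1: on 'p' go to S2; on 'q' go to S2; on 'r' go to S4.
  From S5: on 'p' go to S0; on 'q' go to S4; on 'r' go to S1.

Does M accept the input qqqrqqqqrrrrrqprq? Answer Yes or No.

S0 → S2 → S4 → S1 → S4 → S1 → S2 → S4 → S1 → S4 → S2 → S0 → S4 → S2 → S4 → S3 → S2 → S4
End state S4 is not accepting.

No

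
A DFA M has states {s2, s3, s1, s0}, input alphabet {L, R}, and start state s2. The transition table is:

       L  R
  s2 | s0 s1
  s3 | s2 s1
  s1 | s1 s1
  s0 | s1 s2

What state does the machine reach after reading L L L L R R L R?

s1

Trace: s2 -L-> s0 -L-> s1 -L-> s1 -L-> s1 -R-> s1 -R-> s1 -L-> s1 -R-> s1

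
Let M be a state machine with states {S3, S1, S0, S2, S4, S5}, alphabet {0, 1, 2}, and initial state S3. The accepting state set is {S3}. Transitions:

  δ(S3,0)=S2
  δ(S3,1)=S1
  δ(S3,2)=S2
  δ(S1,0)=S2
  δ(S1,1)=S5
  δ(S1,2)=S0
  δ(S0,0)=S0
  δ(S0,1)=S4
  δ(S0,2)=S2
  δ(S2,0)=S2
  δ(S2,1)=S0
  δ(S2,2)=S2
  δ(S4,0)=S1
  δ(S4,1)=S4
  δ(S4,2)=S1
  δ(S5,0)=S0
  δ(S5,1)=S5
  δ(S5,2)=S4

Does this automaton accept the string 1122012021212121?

Trace: S3 -1-> S1 -1-> S5 -2-> S4 -2-> S1 -0-> S2 -1-> S0 -2-> S2 -0-> S2 -2-> S2 -1-> S0 -2-> S2 -1-> S0 -2-> S2 -1-> S0 -2-> S2 -1-> S0
End state S0 is not accepting.

No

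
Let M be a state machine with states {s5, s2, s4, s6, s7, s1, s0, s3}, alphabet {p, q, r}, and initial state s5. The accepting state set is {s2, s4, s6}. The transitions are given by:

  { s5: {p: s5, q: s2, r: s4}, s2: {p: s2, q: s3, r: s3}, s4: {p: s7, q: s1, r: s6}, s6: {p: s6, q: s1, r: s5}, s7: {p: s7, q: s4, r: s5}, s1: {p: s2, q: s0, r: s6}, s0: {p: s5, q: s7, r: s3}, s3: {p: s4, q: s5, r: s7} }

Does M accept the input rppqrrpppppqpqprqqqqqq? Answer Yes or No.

No

s5 → s4 → s7 → s7 → s4 → s6 → s5 → s5 → s5 → s5 → s5 → s5 → s2 → s2 → s3 → s4 → s6 → s1 → s0 → s7 → s4 → s1 → s0
End state s0 is not accepting.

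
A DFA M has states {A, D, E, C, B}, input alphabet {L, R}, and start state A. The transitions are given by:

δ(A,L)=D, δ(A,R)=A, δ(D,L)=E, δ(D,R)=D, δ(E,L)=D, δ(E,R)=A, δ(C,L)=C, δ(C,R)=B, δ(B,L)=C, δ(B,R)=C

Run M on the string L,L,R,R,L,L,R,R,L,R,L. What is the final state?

E

Trace: A -L-> D -L-> E -R-> A -R-> A -L-> D -L-> E -R-> A -R-> A -L-> D -R-> D -L-> E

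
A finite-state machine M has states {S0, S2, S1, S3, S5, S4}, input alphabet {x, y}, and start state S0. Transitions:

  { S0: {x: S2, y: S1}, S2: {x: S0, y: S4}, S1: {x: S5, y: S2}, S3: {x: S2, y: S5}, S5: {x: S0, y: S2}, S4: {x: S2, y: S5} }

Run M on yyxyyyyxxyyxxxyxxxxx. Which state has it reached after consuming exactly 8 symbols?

start at S0
read 'y': S0 → S1
read 'y': S1 → S2
read 'x': S2 → S0
read 'y': S0 → S1
read 'y': S1 → S2
read 'y': S2 → S4
read 'y': S4 → S5
read 'x': S5 → S0
After 8 symbols: S0.

S0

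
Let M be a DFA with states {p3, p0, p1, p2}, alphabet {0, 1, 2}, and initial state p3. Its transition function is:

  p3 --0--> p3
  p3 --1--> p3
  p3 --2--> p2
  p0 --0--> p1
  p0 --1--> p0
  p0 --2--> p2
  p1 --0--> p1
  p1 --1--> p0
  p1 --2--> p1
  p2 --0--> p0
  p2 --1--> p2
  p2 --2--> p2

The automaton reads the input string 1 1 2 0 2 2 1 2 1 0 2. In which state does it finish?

p3 → p3 → p3 → p2 → p0 → p2 → p2 → p2 → p2 → p2 → p0 → p2

p2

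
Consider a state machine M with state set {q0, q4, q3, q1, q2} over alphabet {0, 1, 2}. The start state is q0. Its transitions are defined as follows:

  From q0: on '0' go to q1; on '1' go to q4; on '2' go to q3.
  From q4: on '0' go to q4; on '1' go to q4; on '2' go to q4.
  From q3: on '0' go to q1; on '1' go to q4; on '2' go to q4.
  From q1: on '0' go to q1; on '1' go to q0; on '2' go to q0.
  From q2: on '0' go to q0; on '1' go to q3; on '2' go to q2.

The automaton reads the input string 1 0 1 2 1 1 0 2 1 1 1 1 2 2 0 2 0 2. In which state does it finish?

q4

start at q0
read '1': q0 → q4
read '0': q4 → q4
read '1': q4 → q4
read '2': q4 → q4
read '1': q4 → q4
read '1': q4 → q4
read '0': q4 → q4
read '2': q4 → q4
read '1': q4 → q4
read '1': q4 → q4
read '1': q4 → q4
read '1': q4 → q4
read '2': q4 → q4
read '2': q4 → q4
read '0': q4 → q4
read '2': q4 → q4
read '0': q4 → q4
read '2': q4 → q4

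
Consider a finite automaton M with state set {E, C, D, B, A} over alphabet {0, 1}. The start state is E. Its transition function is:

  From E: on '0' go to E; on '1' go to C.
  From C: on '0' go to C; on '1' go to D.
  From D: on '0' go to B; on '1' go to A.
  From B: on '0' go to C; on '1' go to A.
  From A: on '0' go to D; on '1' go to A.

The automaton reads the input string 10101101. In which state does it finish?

Trace: E -1-> C -0-> C -1-> D -0-> B -1-> A -1-> A -0-> D -1-> A

A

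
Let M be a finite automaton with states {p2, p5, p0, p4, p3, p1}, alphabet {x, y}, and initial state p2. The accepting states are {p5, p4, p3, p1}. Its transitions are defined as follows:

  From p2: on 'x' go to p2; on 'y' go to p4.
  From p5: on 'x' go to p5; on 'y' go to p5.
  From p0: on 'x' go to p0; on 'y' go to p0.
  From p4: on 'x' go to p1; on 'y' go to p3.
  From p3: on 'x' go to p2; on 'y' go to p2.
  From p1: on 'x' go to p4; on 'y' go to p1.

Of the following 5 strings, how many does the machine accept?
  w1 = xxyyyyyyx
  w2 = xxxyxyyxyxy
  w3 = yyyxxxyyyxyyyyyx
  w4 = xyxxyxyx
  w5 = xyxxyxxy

w1:
  start at p2
  read 'x': p2 → p2
  read 'x': p2 → p2
  read 'y': p2 → p4
  read 'y': p4 → p3
  read 'y': p3 → p2
  read 'y': p2 → p4
  read 'y': p4 → p3
  read 'y': p3 → p2
  read 'x': p2 → p2
  end p2, rejected
w2:
  start at p2
  read 'x': p2 → p2
  read 'x': p2 → p2
  read 'x': p2 → p2
  read 'y': p2 → p4
  read 'x': p4 → p1
  read 'y': p1 → p1
  read 'y': p1 → p1
  read 'x': p1 → p4
  read 'y': p4 → p3
  read 'x': p3 → p2
  read 'y': p2 → p4
  end p4, accepted
w3:
  start at p2
  read 'y': p2 → p4
  read 'y': p4 → p3
  read 'y': p3 → p2
  read 'x': p2 → p2
  read 'x': p2 → p2
  read 'x': p2 → p2
  read 'y': p2 → p4
  read 'y': p4 → p3
  read 'y': p3 → p2
  read 'x': p2 → p2
  read 'y': p2 → p4
  read 'y': p4 → p3
  read 'y': p3 → p2
  read 'y': p2 → p4
  read 'y': p4 → p3
  read 'x': p3 → p2
  end p2, rejected
w4:
  start at p2
  read 'x': p2 → p2
  read 'y': p2 → p4
  read 'x': p4 → p1
  read 'x': p1 → p4
  read 'y': p4 → p3
  read 'x': p3 → p2
  read 'y': p2 → p4
  read 'x': p4 → p1
  end p1, accepted
w5:
  start at p2
  read 'x': p2 → p2
  read 'y': p2 → p4
  read 'x': p4 → p1
  read 'x': p1 → p4
  read 'y': p4 → p3
  read 'x': p3 → p2
  read 'x': p2 → p2
  read 'y': p2 → p4
  end p4, accepted

3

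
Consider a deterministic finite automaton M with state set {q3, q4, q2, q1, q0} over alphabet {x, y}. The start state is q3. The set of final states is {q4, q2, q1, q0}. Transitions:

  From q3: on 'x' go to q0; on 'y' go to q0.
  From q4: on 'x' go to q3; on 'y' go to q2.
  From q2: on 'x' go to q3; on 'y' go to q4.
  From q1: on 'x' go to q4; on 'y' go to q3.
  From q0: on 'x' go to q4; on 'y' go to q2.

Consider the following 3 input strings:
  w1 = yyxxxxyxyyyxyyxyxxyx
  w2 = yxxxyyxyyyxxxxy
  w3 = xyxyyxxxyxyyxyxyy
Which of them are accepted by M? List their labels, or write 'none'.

w1:
  start at q3
  read 'y': q3 → q0
  read 'y': q0 → q2
  read 'x': q2 → q3
  read 'x': q3 → q0
  read 'x': q0 → q4
  read 'x': q4 → q3
  read 'y': q3 → q0
  read 'x': q0 → q4
  read 'y': q4 → q2
  read 'y': q2 → q4
  read 'y': q4 → q2
  read 'x': q2 → q3
  read 'y': q3 → q0
  read 'y': q0 → q2
  read 'x': q2 → q3
  read 'y': q3 → q0
  read 'x': q0 → q4
  read 'x': q4 → q3
  read 'y': q3 → q0
  read 'x': q0 → q4
  end q4, accepted
w2:
  start at q3
  read 'y': q3 → q0
  read 'x': q0 → q4
  read 'x': q4 → q3
  read 'x': q3 → q0
  read 'y': q0 → q2
  read 'y': q2 → q4
  read 'x': q4 → q3
  read 'y': q3 → q0
  read 'y': q0 → q2
  read 'y': q2 → q4
  read 'x': q4 → q3
  read 'x': q3 → q0
  read 'x': q0 → q4
  read 'x': q4 → q3
  read 'y': q3 → q0
  end q0, accepted
w3:
  start at q3
  read 'x': q3 → q0
  read 'y': q0 → q2
  read 'x': q2 → q3
  read 'y': q3 → q0
  read 'y': q0 → q2
  read 'x': q2 → q3
  read 'x': q3 → q0
  read 'x': q0 → q4
  read 'y': q4 → q2
  read 'x': q2 → q3
  read 'y': q3 → q0
  read 'y': q0 → q2
  read 'x': q2 → q3
  read 'y': q3 → q0
  read 'x': q0 → q4
  read 'y': q4 → q2
  read 'y': q2 → q4
  end q4, accepted

w1, w2, w3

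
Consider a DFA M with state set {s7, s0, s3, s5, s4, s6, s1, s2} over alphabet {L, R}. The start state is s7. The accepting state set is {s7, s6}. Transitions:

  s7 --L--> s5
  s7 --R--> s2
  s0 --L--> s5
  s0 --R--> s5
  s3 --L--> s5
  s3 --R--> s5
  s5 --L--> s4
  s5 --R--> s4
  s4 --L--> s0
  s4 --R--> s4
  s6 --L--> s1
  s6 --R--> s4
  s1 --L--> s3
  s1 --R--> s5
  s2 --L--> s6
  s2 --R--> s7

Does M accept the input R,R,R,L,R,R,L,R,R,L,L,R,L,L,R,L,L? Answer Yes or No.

No

s7 → s2 → s7 → s2 → s6 → s4 → s4 → s0 → s5 → s4 → s0 → s5 → s4 → s0 → s5 → s4 → s0 → s5
End state s5 is not accepting.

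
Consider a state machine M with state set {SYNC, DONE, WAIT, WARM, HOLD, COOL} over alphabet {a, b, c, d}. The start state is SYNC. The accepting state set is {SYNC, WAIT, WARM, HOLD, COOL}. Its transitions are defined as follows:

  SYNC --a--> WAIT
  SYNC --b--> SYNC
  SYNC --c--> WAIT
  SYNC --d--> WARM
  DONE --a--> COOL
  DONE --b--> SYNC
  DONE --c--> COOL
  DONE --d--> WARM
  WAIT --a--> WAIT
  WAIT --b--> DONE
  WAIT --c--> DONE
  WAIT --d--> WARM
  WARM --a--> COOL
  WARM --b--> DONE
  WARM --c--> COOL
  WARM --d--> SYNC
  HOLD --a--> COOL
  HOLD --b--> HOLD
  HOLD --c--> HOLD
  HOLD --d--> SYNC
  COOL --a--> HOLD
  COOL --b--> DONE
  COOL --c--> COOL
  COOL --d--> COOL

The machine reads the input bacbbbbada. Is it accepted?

Yes

start at SYNC
read 'b': SYNC → SYNC
read 'a': SYNC → WAIT
read 'c': WAIT → DONE
read 'b': DONE → SYNC
read 'b': SYNC → SYNC
read 'b': SYNC → SYNC
read 'b': SYNC → SYNC
read 'a': SYNC → WAIT
read 'd': WAIT → WARM
read 'a': WARM → COOL
End state COOL is accepting.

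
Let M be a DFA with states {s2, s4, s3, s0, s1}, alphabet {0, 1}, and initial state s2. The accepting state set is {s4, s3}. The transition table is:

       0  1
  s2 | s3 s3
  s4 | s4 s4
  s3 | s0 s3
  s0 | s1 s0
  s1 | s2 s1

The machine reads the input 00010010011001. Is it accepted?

Yes

start at s2
read '0': s2 → s3
read '0': s3 → s0
read '0': s0 → s1
read '1': s1 → s1
read '0': s1 → s2
read '0': s2 → s3
read '1': s3 → s3
read '0': s3 → s0
read '0': s0 → s1
read '1': s1 → s1
read '1': s1 → s1
read '0': s1 → s2
read '0': s2 → s3
read '1': s3 → s3
End state s3 is accepting.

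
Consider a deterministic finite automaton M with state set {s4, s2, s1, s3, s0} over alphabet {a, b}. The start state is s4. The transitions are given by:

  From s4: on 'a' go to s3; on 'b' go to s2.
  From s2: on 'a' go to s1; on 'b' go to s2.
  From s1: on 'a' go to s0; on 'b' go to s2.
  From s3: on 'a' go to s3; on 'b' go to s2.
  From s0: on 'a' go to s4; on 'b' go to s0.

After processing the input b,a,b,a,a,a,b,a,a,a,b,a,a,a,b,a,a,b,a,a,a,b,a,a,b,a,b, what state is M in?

start at s4
read 'b': s4 → s2
read 'a': s2 → s1
read 'b': s1 → s2
read 'a': s2 → s1
read 'a': s1 → s0
read 'a': s0 → s4
read 'b': s4 → s2
read 'a': s2 → s1
read 'a': s1 → s0
read 'a': s0 → s4
read 'b': s4 → s2
read 'a': s2 → s1
read 'a': s1 → s0
read 'a': s0 → s4
read 'b': s4 → s2
read 'a': s2 → s1
read 'a': s1 → s0
read 'b': s0 → s0
read 'a': s0 → s4
read 'a': s4 → s3
read 'a': s3 → s3
read 'b': s3 → s2
read 'a': s2 → s1
read 'a': s1 → s0
read 'b': s0 → s0
read 'a': s0 → s4
read 'b': s4 → s2

s2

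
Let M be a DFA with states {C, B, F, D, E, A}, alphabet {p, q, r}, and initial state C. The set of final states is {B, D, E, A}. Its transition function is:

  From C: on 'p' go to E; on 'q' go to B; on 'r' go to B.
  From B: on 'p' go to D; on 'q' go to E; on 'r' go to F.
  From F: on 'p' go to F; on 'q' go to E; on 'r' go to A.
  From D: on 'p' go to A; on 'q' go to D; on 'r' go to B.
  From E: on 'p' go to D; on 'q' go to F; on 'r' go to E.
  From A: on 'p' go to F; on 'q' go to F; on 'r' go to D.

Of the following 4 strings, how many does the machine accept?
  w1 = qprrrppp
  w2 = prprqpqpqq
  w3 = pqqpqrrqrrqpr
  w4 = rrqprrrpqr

w1:
  start at C
  read 'q': C → B
  read 'p': B → D
  read 'r': D → B
  read 'r': B → F
  read 'r': F → A
  read 'p': A → F
  read 'p': F → F
  read 'p': F → F
  end F, rejected
w2:
  start at C
  read 'p': C → E
  read 'r': E → E
  read 'p': E → D
  read 'r': D → B
  read 'q': B → E
  read 'p': E → D
  read 'q': D → D
  read 'p': D → A
  read 'q': A → F
  read 'q': F → E
  end E, accepted
w3:
  start at C
  read 'p': C → E
  read 'q': E → F
  read 'q': F → E
  read 'p': E → D
  read 'q': D → D
  read 'r': D → B
  read 'r': B → F
  read 'q': F → E
  read 'r': E → E
  read 'r': E → E
  read 'q': E → F
  read 'p': F → F
  read 'r': F → A
  end A, accepted
w4:
  start at C
  read 'r': C → B
  read 'r': B → F
  read 'q': F → E
  read 'p': E → D
  read 'r': D → B
  read 'r': B → F
  read 'r': F → A
  read 'p': A → F
  read 'q': F → E
  read 'r': E → E
  end E, accepted

3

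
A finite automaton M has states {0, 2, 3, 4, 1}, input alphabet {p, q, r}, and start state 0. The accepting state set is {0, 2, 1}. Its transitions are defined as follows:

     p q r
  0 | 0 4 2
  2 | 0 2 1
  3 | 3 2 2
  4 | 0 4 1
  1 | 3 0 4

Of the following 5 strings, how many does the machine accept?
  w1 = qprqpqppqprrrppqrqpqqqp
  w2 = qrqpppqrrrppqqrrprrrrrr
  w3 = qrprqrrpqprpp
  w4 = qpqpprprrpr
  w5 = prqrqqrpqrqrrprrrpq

4

w1: Trace: 0 -q-> 4 -p-> 0 -r-> 2 -q-> 2 -p-> 0 -q-> 4 -p-> 0 -p-> 0 -q-> 4 -p-> 0 -r-> 2 -r-> 1 -r-> 4 -p-> 0 -p-> 0 -q-> 4 -r-> 1 -q-> 0 -p-> 0 -q-> 4 -q-> 4 -q-> 4 -p-> 0  → end 0, accepted
w2: Trace: 0 -q-> 4 -r-> 1 -q-> 0 -p-> 0 -p-> 0 -p-> 0 -q-> 4 -r-> 1 -r-> 4 -r-> 1 -p-> 3 -p-> 3 -q-> 2 -q-> 2 -r-> 1 -r-> 4 -p-> 0 -r-> 2 -r-> 1 -r-> 4 -r-> 1 -r-> 4 -r-> 1  → end 1, accepted
w3: Trace: 0 -q-> 4 -r-> 1 -p-> 3 -r-> 2 -q-> 2 -r-> 1 -r-> 4 -p-> 0 -q-> 4 -p-> 0 -r-> 2 -p-> 0 -p-> 0  → end 0, accepted
w4: Trace: 0 -q-> 4 -p-> 0 -q-> 4 -p-> 0 -p-> 0 -r-> 2 -p-> 0 -r-> 2 -r-> 1 -p-> 3 -r-> 2  → end 2, accepted
w5: Trace: 0 -p-> 0 -r-> 2 -q-> 2 -r-> 1 -q-> 0 -q-> 4 -r-> 1 -p-> 3 -q-> 2 -r-> 1 -q-> 0 -r-> 2 -r-> 1 -p-> 3 -r-> 2 -r-> 1 -r-> 4 -p-> 0 -q-> 4  → end 4, rejected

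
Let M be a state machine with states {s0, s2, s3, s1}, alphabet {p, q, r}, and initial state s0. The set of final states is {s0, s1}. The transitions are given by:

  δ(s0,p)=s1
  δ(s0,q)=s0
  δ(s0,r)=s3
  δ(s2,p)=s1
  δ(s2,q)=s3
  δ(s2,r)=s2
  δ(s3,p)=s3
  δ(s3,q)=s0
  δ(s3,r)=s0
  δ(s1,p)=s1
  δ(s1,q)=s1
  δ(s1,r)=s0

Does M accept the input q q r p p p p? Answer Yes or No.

Trace: s0 -q-> s0 -q-> s0 -r-> s3 -p-> s3 -p-> s3 -p-> s3 -p-> s3
End state s3 is not accepting.

No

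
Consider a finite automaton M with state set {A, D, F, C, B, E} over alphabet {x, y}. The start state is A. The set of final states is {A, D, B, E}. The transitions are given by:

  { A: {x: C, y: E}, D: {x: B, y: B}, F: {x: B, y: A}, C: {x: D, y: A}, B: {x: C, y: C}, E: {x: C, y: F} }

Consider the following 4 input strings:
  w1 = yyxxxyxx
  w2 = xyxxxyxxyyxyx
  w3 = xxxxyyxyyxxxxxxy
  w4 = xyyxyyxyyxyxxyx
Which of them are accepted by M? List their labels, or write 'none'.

w1: Trace: A -y-> E -y-> F -x-> B -x-> C -x-> D -y-> B -x-> C -x-> D  → end D, accepted
w2: Trace: A -x-> C -y-> A -x-> C -x-> D -x-> B -y-> C -x-> D -x-> B -y-> C -y-> A -x-> C -y-> A -x-> C  → end C, rejected
w3: Trace: A -x-> C -x-> D -x-> B -x-> C -y-> A -y-> E -x-> C -y-> A -y-> E -x-> C -x-> D -x-> B -x-> C -x-> D -x-> B -y-> C  → end C, rejected
w4: Trace: A -x-> C -y-> A -y-> E -x-> C -y-> A -y-> E -x-> C -y-> A -y-> E -x-> C -y-> A -x-> C -x-> D -y-> B -x-> C  → end C, rejected

w1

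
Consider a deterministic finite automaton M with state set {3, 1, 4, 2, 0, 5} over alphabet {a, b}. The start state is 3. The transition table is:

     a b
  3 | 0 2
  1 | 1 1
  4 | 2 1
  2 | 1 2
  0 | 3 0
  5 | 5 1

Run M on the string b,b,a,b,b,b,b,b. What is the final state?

Trace: 3 -b-> 2 -b-> 2 -a-> 1 -b-> 1 -b-> 1 -b-> 1 -b-> 1 -b-> 1

1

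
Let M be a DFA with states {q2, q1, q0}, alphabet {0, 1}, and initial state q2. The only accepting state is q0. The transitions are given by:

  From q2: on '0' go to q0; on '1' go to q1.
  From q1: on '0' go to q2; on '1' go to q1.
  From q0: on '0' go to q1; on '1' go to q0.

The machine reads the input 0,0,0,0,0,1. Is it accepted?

No

q2 → q0 → q1 → q2 → q0 → q1 → q1
End state q1 is not accepting.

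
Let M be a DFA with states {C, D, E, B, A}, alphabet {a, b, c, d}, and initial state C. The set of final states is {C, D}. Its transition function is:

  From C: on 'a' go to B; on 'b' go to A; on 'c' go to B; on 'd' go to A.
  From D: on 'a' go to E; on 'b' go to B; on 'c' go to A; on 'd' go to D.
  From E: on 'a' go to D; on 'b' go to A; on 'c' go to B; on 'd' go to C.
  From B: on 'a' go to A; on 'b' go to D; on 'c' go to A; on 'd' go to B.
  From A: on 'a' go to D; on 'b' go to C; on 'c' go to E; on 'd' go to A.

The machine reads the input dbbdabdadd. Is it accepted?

start at C
read 'd': C → A
read 'b': A → C
read 'b': C → A
read 'd': A → A
read 'a': A → D
read 'b': D → B
read 'd': B → B
read 'a': B → A
read 'd': A → A
read 'd': A → A
End state A is not accepting.

No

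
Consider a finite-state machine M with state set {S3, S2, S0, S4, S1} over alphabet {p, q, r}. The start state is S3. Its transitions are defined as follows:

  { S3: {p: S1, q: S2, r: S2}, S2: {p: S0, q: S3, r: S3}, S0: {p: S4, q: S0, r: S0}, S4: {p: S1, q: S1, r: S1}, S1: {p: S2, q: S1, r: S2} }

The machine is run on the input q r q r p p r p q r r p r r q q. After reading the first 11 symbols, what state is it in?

start at S3
read 'q': S3 → S2
read 'r': S2 → S3
read 'q': S3 → S2
read 'r': S2 → S3
read 'p': S3 → S1
read 'p': S1 → S2
read 'r': S2 → S3
read 'p': S3 → S1
read 'q': S1 → S1
read 'r': S1 → S2
read 'r': S2 → S3
After 11 symbols: S3.

S3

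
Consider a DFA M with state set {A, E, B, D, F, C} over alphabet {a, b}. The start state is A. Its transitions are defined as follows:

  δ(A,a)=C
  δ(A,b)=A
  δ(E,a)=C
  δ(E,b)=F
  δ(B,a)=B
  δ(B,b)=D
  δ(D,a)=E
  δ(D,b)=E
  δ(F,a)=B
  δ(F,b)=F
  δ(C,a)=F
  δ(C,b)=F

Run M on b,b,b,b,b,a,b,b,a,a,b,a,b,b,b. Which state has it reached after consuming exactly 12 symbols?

E

A → A → A → A → A → A → C → F → F → B → B → D → E
After 12 symbols: E.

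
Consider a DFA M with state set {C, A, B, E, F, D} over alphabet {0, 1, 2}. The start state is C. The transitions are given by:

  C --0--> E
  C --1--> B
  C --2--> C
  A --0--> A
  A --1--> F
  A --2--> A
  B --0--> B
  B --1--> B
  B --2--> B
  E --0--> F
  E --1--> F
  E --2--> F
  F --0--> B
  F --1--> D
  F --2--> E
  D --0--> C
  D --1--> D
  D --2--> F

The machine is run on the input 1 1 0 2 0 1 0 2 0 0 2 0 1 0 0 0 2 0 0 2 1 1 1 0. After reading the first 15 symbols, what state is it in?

B

Trace: C -1-> B -1-> B -0-> B -2-> B -0-> B -1-> B -0-> B -2-> B -0-> B -0-> B -2-> B -0-> B -1-> B -0-> B -0-> B
After 15 symbols: B.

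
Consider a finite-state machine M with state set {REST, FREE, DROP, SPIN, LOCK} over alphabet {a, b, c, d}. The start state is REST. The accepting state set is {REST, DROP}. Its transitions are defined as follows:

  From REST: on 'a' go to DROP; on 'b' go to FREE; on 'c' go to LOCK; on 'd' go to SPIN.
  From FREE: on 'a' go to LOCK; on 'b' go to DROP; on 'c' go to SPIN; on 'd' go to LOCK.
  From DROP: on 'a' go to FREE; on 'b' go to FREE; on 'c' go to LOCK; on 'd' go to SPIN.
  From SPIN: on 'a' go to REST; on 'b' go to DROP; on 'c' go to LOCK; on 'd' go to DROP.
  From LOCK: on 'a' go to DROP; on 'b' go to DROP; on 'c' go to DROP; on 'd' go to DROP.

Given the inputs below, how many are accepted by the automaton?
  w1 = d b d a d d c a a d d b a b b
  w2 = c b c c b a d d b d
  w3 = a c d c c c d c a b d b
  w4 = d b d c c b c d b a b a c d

w1: REST → SPIN → DROP → SPIN → REST → SPIN → DROP → LOCK → DROP → FREE → LOCK → DROP → FREE → LOCK → DROP → FREE  → end FREE, rejected
w2: REST → LOCK → DROP → LOCK → DROP → FREE → LOCK → DROP → SPIN → DROP → SPIN  → end SPIN, rejected
w3: REST → DROP → LOCK → DROP → LOCK → DROP → LOCK → DROP → LOCK → DROP → FREE → LOCK → DROP  → end DROP, accepted
w4: REST → SPIN → DROP → SPIN → LOCK → DROP → FREE → SPIN → DROP → FREE → LOCK → DROP → FREE → SPIN → DROP  → end DROP, accepted

2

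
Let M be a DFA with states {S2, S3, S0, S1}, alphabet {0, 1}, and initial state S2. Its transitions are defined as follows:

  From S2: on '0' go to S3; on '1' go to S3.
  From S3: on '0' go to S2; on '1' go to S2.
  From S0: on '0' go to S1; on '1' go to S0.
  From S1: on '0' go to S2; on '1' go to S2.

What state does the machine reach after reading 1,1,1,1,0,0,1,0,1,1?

S2

S2 → S3 → S2 → S3 → S2 → S3 → S2 → S3 → S2 → S3 → S2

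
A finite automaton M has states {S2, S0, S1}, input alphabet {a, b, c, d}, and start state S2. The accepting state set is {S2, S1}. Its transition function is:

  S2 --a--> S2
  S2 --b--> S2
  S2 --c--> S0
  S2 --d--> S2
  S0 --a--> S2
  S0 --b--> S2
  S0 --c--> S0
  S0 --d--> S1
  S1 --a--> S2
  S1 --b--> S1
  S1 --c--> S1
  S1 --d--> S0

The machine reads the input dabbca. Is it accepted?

Trace: S2 -d-> S2 -a-> S2 -b-> S2 -b-> S2 -c-> S0 -a-> S2
End state S2 is accepting.

Yes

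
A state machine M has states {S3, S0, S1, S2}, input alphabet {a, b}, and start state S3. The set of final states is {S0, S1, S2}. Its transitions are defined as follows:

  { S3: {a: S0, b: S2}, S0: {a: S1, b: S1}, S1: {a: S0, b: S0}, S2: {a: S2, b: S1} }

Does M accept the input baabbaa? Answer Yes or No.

Yes

Trace: S3 -b-> S2 -a-> S2 -a-> S2 -b-> S1 -b-> S0 -a-> S1 -a-> S0
End state S0 is accepting.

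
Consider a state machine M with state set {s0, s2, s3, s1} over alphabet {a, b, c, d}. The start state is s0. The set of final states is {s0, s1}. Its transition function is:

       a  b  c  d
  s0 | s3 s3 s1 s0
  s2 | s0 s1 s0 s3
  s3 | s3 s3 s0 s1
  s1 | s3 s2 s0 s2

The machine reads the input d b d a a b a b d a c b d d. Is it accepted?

No

start at s0
read 'd': s0 → s0
read 'b': s0 → s3
read 'd': s3 → s1
read 'a': s1 → s3
read 'a': s3 → s3
read 'b': s3 → s3
read 'a': s3 → s3
read 'b': s3 → s3
read 'd': s3 → s1
read 'a': s1 → s3
read 'c': s3 → s0
read 'b': s0 → s3
read 'd': s3 → s1
read 'd': s1 → s2
End state s2 is not accepting.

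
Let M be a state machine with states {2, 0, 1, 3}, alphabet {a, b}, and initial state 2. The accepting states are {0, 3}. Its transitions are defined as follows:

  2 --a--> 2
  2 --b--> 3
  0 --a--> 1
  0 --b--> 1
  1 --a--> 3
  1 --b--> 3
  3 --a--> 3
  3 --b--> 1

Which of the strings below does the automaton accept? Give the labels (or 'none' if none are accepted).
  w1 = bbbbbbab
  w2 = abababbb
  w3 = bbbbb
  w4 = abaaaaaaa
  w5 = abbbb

w1: Trace: 2 -b-> 3 -b-> 1 -b-> 3 -b-> 1 -b-> 3 -b-> 1 -a-> 3 -b-> 1  → end 1, rejected
w2: Trace: 2 -a-> 2 -b-> 3 -a-> 3 -b-> 1 -a-> 3 -b-> 1 -b-> 3 -b-> 1  → end 1, rejected
w3: Trace: 2 -b-> 3 -b-> 1 -b-> 3 -b-> 1 -b-> 3  → end 3, accepted
w4: Trace: 2 -a-> 2 -b-> 3 -a-> 3 -a-> 3 -a-> 3 -a-> 3 -a-> 3 -a-> 3 -a-> 3  → end 3, accepted
w5: Trace: 2 -a-> 2 -b-> 3 -b-> 1 -b-> 3 -b-> 1  → end 1, rejected

w3, w4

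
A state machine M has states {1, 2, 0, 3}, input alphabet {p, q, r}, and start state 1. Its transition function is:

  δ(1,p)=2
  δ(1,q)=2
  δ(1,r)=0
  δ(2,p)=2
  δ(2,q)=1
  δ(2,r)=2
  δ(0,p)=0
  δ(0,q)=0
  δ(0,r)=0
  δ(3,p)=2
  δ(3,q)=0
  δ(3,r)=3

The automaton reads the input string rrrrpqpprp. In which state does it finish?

1 → 0 → 0 → 0 → 0 → 0 → 0 → 0 → 0 → 0 → 0

0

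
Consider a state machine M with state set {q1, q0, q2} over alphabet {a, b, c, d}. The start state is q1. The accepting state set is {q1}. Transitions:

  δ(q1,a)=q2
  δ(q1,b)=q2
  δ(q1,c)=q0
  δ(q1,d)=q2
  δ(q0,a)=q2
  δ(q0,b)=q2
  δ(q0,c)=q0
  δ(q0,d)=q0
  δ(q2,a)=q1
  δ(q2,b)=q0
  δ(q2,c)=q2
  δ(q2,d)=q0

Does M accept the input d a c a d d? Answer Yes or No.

No

start at q1
read 'd': q1 → q2
read 'a': q2 → q1
read 'c': q1 → q0
read 'a': q0 → q2
read 'd': q2 → q0
read 'd': q0 → q0
End state q0 is not accepting.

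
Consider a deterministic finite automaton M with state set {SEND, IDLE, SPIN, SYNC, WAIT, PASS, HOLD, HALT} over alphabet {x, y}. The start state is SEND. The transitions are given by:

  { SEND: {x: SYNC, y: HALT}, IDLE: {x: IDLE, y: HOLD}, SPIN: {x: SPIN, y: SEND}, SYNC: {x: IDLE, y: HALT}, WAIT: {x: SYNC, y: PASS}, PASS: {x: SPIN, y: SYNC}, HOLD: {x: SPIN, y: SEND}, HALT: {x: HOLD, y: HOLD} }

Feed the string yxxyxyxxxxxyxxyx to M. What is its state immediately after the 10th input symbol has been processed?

start at SEND
read 'y': SEND → HALT
read 'x': HALT → HOLD
read 'x': HOLD → SPIN
read 'y': SPIN → SEND
read 'x': SEND → SYNC
read 'y': SYNC → HALT
read 'x': HALT → HOLD
read 'x': HOLD → SPIN
read 'x': SPIN → SPIN
read 'x': SPIN → SPIN
After 10 symbols: SPIN.

SPIN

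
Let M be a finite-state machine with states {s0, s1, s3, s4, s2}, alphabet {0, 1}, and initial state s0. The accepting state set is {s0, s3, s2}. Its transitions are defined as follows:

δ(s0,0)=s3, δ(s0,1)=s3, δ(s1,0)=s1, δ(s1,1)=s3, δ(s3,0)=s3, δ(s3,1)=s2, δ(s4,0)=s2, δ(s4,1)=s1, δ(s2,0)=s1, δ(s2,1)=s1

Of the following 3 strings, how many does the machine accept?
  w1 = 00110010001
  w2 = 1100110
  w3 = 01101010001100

1

w1:
  start at s0
  read '0': s0 → s3
  read '0': s3 → s3
  read '1': s3 → s2
  read '1': s2 → s1
  read '0': s1 → s1
  read '0': s1 → s1
  read '1': s1 → s3
  read '0': s3 → s3
  read '0': s3 → s3
  read '0': s3 → s3
  read '1': s3 → s2
  end s2, accepted
w2:
  start at s0
  read '1': s0 → s3
  read '1': s3 → s2
  read '0': s2 → s1
  read '0': s1 → s1
  read '1': s1 → s3
  read '1': s3 → s2
  read '0': s2 → s1
  end s1, rejected
w3:
  start at s0
  read '0': s0 → s3
  read '1': s3 → s2
  read '1': s2 → s1
  read '0': s1 → s1
  read '1': s1 → s3
  read '0': s3 → s3
  read '1': s3 → s2
  read '0': s2 → s1
  read '0': s1 → s1
  read '0': s1 → s1
  read '1': s1 → s3
  read '1': s3 → s2
  read '0': s2 → s1
  read '0': s1 → s1
  end s1, rejected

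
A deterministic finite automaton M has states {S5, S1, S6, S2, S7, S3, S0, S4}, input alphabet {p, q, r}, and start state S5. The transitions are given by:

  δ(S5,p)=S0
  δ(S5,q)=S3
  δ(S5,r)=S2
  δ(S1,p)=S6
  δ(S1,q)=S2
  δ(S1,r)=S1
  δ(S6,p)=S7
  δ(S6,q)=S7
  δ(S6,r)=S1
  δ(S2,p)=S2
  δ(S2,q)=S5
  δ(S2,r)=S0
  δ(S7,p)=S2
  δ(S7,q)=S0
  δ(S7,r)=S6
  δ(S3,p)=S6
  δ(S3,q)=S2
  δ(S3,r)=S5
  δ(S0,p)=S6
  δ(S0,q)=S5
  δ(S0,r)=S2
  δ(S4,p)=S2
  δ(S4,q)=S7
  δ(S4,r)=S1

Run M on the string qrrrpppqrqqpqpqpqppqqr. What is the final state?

S5 → S3 → S5 → S2 → S0 → S6 → S7 → S2 → S5 → S2 → S5 → S3 → S6 → S7 → S2 → S5 → S0 → S5 → S0 → S6 → S7 → S0 → S2

S2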